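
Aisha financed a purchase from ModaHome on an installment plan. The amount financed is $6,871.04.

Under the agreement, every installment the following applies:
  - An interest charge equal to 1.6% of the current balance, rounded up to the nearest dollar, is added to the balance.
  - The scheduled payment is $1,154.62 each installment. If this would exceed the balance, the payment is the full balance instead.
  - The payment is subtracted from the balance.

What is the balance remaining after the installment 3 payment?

$3,688.18

Installment 1: $6,871.04 +$110.00 interest = $6,981.04; pay $1,154.62 → $5,826.42
Installment 2: $5,826.42 +$94.00 interest = $5,920.42; pay $1,154.62 → $4,765.80
Installment 3: $4,765.80 +$77.00 interest = $4,842.80; pay $1,154.62 → $3,688.18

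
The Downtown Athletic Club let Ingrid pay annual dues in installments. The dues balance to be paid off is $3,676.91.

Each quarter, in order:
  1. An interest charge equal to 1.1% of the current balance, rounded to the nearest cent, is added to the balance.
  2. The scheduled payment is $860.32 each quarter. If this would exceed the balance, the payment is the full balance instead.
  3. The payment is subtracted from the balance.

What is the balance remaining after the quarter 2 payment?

$2,028.15

Quarter 1: $3,676.91 +$40.45 interest = $3,717.36; pay $860.32 → $2,857.04
Quarter 2: $2,857.04 +$31.43 interest = $2,888.47; pay $860.32 → $2,028.15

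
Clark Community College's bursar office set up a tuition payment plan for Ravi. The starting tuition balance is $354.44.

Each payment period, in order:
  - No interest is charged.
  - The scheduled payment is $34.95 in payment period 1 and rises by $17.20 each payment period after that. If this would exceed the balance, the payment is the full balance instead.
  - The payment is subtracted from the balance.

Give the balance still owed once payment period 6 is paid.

Payment period 1: opening $354.44; payment $34.95; balance $319.49
Payment period 2: opening $319.49; payment $52.15; balance $267.34
Payment period 3: opening $267.34; payment $69.35; balance $197.99
Payment period 4: opening $197.99; payment $86.55; balance $111.44
Payment period 5: opening $111.44; payment $103.75; balance $7.69
Payment period 6: opening $7.69; payment $7.69; balance $0.00

$0.00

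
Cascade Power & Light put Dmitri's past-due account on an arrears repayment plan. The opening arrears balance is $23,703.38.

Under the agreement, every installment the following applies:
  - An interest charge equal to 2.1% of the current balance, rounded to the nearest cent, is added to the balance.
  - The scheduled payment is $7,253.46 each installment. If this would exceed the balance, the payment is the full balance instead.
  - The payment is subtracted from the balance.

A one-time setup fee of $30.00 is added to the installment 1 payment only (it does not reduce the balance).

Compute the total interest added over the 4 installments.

$1,127.88

# | Opening | Interest | Payment | Fee | End bal
1 | $23,703.38 | $497.77 | $7,253.46 | $30.00 | $16,947.69
2 | $16,947.69 | $355.90 | $7,253.46 | — | $10,050.13
3 | $10,050.13 | $211.05 | $7,253.46 | — | $3,007.72
4 | $3,007.72 | $63.16 | $3,070.88 | — | $0.00
Total interest: $497.77 + $355.90 + $211.05 + $63.16 = $1,127.88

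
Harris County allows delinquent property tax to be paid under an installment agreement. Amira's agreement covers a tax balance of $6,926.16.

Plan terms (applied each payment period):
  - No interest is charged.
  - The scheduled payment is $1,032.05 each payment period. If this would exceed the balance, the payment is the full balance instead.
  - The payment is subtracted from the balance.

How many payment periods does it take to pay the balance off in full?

Payment period 1: $6,926.16 − $1,032.05 → $5,894.11
Payment period 2: $5,894.11 − $1,032.05 → $4,862.06
Payment period 3: $4,862.06 − $1,032.05 → $3,830.01
Payment period 4: $3,830.01 − $1,032.05 → $2,797.96
Payment period 5: $2,797.96 − $1,032.05 → $1,765.91
Payment period 6: $1,765.91 − $1,032.05 → $733.86
Payment period 7: $733.86 − $733.86 → $0.00
Balance reaches $0.00 in payment period 7.

7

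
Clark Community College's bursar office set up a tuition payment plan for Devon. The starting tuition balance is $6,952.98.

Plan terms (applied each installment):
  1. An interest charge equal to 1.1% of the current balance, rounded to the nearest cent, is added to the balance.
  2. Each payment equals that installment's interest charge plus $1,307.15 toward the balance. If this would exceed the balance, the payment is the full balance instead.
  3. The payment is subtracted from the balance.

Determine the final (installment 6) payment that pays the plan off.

Installment 1: opening $6,952.98; interest $76.48 → $7,029.46; payment $1,383.63; balance $5,645.83
Installment 2: opening $5,645.83; interest $62.10 → $5,707.93; payment $1,369.25; balance $4,338.68
Installment 3: opening $4,338.68; interest $47.73 → $4,386.41; payment $1,354.88; balance $3,031.53
Installment 4: opening $3,031.53; interest $33.35 → $3,064.88; payment $1,340.50; balance $1,724.38
Installment 5: opening $1,724.38; interest $18.97 → $1,743.35; payment $1,326.12; balance $417.23
Installment 6: opening $417.23; interest $4.59 → $421.82; payment $421.82; balance $0.00

$421.82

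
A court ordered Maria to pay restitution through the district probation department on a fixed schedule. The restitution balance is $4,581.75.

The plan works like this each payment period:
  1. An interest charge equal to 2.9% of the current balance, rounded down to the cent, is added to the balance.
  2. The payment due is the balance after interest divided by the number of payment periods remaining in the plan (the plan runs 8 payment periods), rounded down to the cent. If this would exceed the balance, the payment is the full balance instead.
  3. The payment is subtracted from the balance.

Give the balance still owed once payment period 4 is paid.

Payment period 1: $4,581.75 +$132.87 interest = $4,714.62; pay $589.32 → $4,125.30
Payment period 2: $4,125.30 +$119.63 interest = $4,244.93; pay $606.41 → $3,638.52
Payment period 3: $3,638.52 +$105.51 interest = $3,744.03; pay $624.00 → $3,120.03
Payment period 4: $3,120.03 +$90.48 interest = $3,210.51; pay $642.10 → $2,568.41

$2,568.41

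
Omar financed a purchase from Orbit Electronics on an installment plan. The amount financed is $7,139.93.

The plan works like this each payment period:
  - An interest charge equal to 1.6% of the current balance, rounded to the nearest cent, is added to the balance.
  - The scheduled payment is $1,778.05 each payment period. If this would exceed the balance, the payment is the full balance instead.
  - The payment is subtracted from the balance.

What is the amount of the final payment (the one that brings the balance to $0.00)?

$328.42

# | Opening | Interest | Payment | End bal
1 | $7,139.93 | $114.24 | $1,778.05 | $5,476.12
2 | $5,476.12 | $87.62 | $1,778.05 | $3,785.69
3 | $3,785.69 | $60.57 | $1,778.05 | $2,068.21
4 | $2,068.21 | $33.09 | $1,778.05 | $323.25
5 | $323.25 | $5.17 | $328.42 | $0.00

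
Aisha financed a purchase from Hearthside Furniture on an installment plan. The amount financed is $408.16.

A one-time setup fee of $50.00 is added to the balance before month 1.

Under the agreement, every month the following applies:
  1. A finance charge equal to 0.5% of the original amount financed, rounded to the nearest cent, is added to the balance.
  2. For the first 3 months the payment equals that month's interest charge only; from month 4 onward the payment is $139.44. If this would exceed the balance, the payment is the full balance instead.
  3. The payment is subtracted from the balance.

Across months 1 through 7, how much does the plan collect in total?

Month 1: $458.16 +$2.04 interest = $460.20; pay $2.04 → $458.16
Month 2: $458.16 +$2.04 interest = $460.20; pay $2.04 → $458.16
Month 3: $458.16 +$2.04 interest = $460.20; pay $2.04 → $458.16
Month 4: $458.16 +$2.04 interest = $460.20; pay $139.44 → $320.76
Month 5: $320.76 +$2.04 interest = $322.80; pay $139.44 → $183.36
Month 6: $183.36 +$2.04 interest = $185.40; pay $139.44 → $45.96
Month 7: $45.96 +$2.04 interest = $48.00; pay $48.00 → $0.00
Total paid: $472.44

$472.44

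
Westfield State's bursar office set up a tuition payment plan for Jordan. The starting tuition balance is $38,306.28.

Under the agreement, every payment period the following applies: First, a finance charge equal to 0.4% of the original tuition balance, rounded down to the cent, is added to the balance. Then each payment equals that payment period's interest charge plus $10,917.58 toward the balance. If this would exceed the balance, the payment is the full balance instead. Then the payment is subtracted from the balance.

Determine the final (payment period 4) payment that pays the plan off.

$5,706.76

Payment period 1: opening $38,306.28; interest $153.22 → $38,459.50; payment $11,070.80; balance $27,388.70
Payment period 2: opening $27,388.70; interest $153.22 → $27,541.92; payment $11,070.80; balance $16,471.12
Payment period 3: opening $16,471.12; interest $153.22 → $16,624.34; payment $11,070.80; balance $5,553.54
Payment period 4: opening $5,553.54; interest $153.22 → $5,706.76; payment $5,706.76; balance $0.00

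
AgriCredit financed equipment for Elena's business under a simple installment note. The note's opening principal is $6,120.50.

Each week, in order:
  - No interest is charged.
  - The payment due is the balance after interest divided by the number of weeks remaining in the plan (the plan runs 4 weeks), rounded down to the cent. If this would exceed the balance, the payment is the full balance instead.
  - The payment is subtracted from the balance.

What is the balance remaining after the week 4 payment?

Week 1: opening $6,120.50; payment $1,530.12; balance $4,590.38
Week 2: opening $4,590.38; payment $1,530.12; balance $3,060.26
Week 3: opening $3,060.26; payment $1,530.13; balance $1,530.13
Week 4: opening $1,530.13; payment $1,530.13; balance $0.00

$0.00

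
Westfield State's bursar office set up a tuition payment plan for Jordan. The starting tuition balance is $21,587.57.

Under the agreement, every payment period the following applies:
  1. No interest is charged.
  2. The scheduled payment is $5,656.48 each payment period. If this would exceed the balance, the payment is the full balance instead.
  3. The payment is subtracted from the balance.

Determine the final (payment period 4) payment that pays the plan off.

$4,618.13

Payment period 1: $21,587.57 − $5,656.48 → $15,931.09
Payment period 2: $15,931.09 − $5,656.48 → $10,274.61
Payment period 3: $10,274.61 − $5,656.48 → $4,618.13
Payment period 4: $4,618.13 − $4,618.13 → $0.00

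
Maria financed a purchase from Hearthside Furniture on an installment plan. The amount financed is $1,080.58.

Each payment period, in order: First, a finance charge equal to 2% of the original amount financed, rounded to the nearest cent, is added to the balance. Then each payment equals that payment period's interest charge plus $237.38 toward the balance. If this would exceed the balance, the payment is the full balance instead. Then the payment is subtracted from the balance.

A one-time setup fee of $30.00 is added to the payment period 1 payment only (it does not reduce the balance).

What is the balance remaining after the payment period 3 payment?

Payment period 1: opening $1,080.58; interest $21.61 → $1,102.19; payment $258.99 (+ $30.00 fee); balance $843.20
Payment period 2: opening $843.20; interest $21.61 → $864.81; payment $258.99; balance $605.82
Payment period 3: opening $605.82; interest $21.61 → $627.43; payment $258.99; balance $368.44

$368.44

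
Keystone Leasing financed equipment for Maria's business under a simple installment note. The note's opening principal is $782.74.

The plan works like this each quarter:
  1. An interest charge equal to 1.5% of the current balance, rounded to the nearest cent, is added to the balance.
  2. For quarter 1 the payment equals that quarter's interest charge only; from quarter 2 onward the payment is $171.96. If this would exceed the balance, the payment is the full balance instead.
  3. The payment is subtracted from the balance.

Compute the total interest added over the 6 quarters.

$46.05

# | Opening | Interest | Payment | End bal
1 | $782.74 | $11.74 | $11.74 | $782.74
2 | $782.74 | $11.74 | $171.96 | $622.52
3 | $622.52 | $9.34 | $171.96 | $459.90
4 | $459.90 | $6.90 | $171.96 | $294.84
5 | $294.84 | $4.42 | $171.96 | $127.30
6 | $127.30 | $1.91 | $129.21 | $0.00
Total interest: $11.74 + $11.74 + $9.34 + $6.90 + $4.42 + $1.91 = $46.05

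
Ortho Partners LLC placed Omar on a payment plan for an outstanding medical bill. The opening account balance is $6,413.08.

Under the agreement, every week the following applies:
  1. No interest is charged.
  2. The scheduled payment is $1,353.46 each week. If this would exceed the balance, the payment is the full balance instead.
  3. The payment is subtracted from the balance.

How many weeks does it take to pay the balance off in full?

5

Week 1: $6,413.08 − $1,353.46 → $5,059.62
Week 2: $5,059.62 − $1,353.46 → $3,706.16
Week 3: $3,706.16 − $1,353.46 → $2,352.70
Week 4: $2,352.70 − $1,353.46 → $999.24
Week 5: $999.24 − $999.24 → $0.00
Balance reaches $0.00 in week 5.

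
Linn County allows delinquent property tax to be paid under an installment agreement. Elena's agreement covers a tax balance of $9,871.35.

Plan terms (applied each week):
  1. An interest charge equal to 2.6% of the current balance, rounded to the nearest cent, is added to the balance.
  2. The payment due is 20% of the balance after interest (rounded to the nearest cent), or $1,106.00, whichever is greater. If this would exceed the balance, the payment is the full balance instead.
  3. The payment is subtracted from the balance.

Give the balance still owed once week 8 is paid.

$365.42

Week 1: opening $9,871.35; interest $256.66 → $10,128.01; payment $2,025.60; balance $8,102.41
Week 2: opening $8,102.41; interest $210.66 → $8,313.07; payment $1,662.61; balance $6,650.46
Week 3: opening $6,650.46; interest $172.91 → $6,823.37; payment $1,364.67; balance $5,458.70
Week 4: opening $5,458.70; interest $141.93 → $5,600.63; payment $1,120.13; balance $4,480.50
Week 5: opening $4,480.50; interest $116.49 → $4,596.99; payment $1,106.00; balance $3,490.99
Week 6: opening $3,490.99; interest $90.77 → $3,581.76; payment $1,106.00; balance $2,475.76
Week 7: opening $2,475.76; interest $64.37 → $2,540.13; payment $1,106.00; balance $1,434.13
Week 8: opening $1,434.13; interest $37.29 → $1,471.42; payment $1,106.00; balance $365.42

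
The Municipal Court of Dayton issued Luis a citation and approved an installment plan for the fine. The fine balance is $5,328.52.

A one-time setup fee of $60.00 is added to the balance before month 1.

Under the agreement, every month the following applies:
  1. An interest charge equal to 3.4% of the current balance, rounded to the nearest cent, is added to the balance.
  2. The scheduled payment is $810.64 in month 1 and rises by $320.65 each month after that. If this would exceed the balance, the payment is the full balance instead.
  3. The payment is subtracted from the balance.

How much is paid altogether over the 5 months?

# | Opening | Interest | Payment | End bal
1 | $5,388.52 | $183.21 | $810.64 | $4,761.09
2 | $4,761.09 | $161.88 | $1,131.29 | $3,791.68
3 | $3,791.68 | $128.92 | $1,451.94 | $2,468.66
4 | $2,468.66 | $83.93 | $1,772.59 | $780.00
5 | $780.00 | $26.52 | $806.52 | $0.00
Total paid: $5,972.98

$5,972.98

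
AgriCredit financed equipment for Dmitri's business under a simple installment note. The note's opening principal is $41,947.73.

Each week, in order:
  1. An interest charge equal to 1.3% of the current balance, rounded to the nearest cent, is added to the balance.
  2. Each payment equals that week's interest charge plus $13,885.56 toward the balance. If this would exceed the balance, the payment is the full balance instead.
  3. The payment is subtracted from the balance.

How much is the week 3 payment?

Week 1: $41,947.73 +$545.32 interest = $42,493.05; pay $14,430.88 → $28,062.17
Week 2: $28,062.17 +$364.81 interest = $28,426.98; pay $14,250.37 → $14,176.61
Week 3: $14,176.61 +$184.30 interest = $14,360.91; pay $14,069.86 → $291.05

$14,069.86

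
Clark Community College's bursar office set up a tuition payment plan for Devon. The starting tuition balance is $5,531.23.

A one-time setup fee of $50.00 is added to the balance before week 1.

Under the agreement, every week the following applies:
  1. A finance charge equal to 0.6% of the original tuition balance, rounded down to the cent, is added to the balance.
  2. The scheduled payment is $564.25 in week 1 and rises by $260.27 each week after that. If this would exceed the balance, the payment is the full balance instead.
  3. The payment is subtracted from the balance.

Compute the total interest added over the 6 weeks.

Week 1: opening $5,581.23; interest $33.18 → $5,614.41; payment $564.25; balance $5,050.16
Week 2: opening $5,050.16; interest $33.18 → $5,083.34; payment $824.52; balance $4,258.82
Week 3: opening $4,258.82; interest $33.18 → $4,292.00; payment $1,084.79; balance $3,207.21
Week 4: opening $3,207.21; interest $33.18 → $3,240.39; payment $1,345.06; balance $1,895.33
Week 5: opening $1,895.33; interest $33.18 → $1,928.51; payment $1,605.33; balance $323.18
Week 6: opening $323.18; interest $33.18 → $356.36; payment $356.36; balance $0.00
Total interest: $33.18 + $33.18 + $33.18 + $33.18 + $33.18 + $33.18 = $199.08

$199.08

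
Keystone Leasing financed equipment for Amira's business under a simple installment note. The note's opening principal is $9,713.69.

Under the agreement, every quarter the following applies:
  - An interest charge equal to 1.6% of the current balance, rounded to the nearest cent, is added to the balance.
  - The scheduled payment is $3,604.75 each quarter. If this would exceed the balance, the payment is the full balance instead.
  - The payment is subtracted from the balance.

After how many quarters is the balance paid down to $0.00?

Quarter 1: opening $9,713.69; interest $155.42 → $9,869.11; payment $3,604.75; balance $6,264.36
Quarter 2: opening $6,264.36; interest $100.23 → $6,364.59; payment $3,604.75; balance $2,759.84
Quarter 3: opening $2,759.84; interest $44.16 → $2,804.00; payment $2,804.00; balance $0.00
Balance reaches $0.00 in quarter 3.

3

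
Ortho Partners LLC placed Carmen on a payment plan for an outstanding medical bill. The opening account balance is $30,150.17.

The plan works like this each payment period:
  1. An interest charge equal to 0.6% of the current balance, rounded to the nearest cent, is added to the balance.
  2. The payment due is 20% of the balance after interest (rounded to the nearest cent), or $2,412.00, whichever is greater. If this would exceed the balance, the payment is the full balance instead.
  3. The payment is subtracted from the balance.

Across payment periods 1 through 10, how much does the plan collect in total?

$30,927.51

Payment period 1: $30,150.17 +$180.90 interest = $30,331.07; pay $6,066.21 → $24,264.86
Payment period 2: $24,264.86 +$145.59 interest = $24,410.45; pay $4,882.09 → $19,528.36
Payment period 3: $19,528.36 +$117.17 interest = $19,645.53; pay $3,929.11 → $15,716.42
Payment period 4: $15,716.42 +$94.30 interest = $15,810.72; pay $3,162.14 → $12,648.58
Payment period 5: $12,648.58 +$75.89 interest = $12,724.47; pay $2,544.89 → $10,179.58
Payment period 6: $10,179.58 +$61.08 interest = $10,240.66; pay $2,412.00 → $7,828.66
Payment period 7: $7,828.66 +$46.97 interest = $7,875.63; pay $2,412.00 → $5,463.63
Payment period 8: $5,463.63 +$32.78 interest = $5,496.41; pay $2,412.00 → $3,084.41
Payment period 9: $3,084.41 +$18.51 interest = $3,102.92; pay $2,412.00 → $690.92
Payment period 10: $690.92 +$4.15 interest = $695.07; pay $695.07 → $0.00
Total paid: $30,927.51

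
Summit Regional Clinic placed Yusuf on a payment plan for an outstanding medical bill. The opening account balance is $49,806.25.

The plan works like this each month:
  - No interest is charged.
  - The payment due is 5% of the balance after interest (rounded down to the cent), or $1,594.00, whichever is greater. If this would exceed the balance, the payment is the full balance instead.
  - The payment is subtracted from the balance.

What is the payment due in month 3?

Month 1: opening $49,806.25; payment $2,490.31; balance $47,315.94
Month 2: opening $47,315.94; payment $2,365.79; balance $44,950.15
Month 3: opening $44,950.15; payment $2,247.50; balance $42,702.65

$2,247.50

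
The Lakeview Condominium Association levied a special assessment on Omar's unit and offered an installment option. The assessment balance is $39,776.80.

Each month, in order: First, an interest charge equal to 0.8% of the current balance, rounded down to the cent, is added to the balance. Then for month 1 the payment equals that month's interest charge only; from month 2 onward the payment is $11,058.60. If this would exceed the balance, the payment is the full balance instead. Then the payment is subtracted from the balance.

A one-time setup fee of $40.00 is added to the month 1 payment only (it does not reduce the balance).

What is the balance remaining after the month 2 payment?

Month 1: opening $39,776.80; interest $318.21 → $40,095.01; payment $318.21 (+ $40.00 fee); balance $39,776.80
Month 2: opening $39,776.80; interest $318.21 → $40,095.01; payment $11,058.60; balance $29,036.41

$29,036.41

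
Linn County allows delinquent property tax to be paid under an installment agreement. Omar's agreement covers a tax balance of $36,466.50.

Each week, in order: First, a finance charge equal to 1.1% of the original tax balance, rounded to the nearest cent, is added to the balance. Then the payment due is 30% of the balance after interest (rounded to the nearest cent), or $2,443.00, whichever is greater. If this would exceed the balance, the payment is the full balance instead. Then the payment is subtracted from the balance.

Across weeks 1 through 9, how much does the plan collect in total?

$40,076.67

Week 1: opening $36,466.50; interest $401.13 → $36,867.63; payment $11,060.29; balance $25,807.34
Week 2: opening $25,807.34; interest $401.13 → $26,208.47; payment $7,862.54; balance $18,345.93
Week 3: opening $18,345.93; interest $401.13 → $18,747.06; payment $5,624.12; balance $13,122.94
Week 4: opening $13,122.94; interest $401.13 → $13,524.07; payment $4,057.22; balance $9,466.85
Week 5: opening $9,466.85; interest $401.13 → $9,867.98; payment $2,960.39; balance $6,907.59
Week 6: opening $6,907.59; interest $401.13 → $7,308.72; payment $2,443.00; balance $4,865.72
Week 7: opening $4,865.72; interest $401.13 → $5,266.85; payment $2,443.00; balance $2,823.85
Week 8: opening $2,823.85; interest $401.13 → $3,224.98; payment $2,443.00; balance $781.98
Week 9: opening $781.98; interest $401.13 → $1,183.11; payment $1,183.11; balance $0.00
Total paid: $40,076.67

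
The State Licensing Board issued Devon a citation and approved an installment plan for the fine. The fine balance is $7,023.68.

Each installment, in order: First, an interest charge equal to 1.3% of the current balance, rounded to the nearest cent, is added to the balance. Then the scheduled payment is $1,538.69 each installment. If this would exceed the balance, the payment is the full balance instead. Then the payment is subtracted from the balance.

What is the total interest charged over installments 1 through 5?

$265.91

Installment 1: $7,023.68 +$91.31 interest = $7,114.99; pay $1,538.69 → $5,576.30
Installment 2: $5,576.30 +$72.49 interest = $5,648.79; pay $1,538.69 → $4,110.10
Installment 3: $4,110.10 +$53.43 interest = $4,163.53; pay $1,538.69 → $2,624.84
Installment 4: $2,624.84 +$34.12 interest = $2,658.96; pay $1,538.69 → $1,120.27
Installment 5: $1,120.27 +$14.56 interest = $1,134.83; pay $1,134.83 → $0.00
Total interest: $91.31 + $72.49 + $53.43 + $34.12 + $14.56 = $265.91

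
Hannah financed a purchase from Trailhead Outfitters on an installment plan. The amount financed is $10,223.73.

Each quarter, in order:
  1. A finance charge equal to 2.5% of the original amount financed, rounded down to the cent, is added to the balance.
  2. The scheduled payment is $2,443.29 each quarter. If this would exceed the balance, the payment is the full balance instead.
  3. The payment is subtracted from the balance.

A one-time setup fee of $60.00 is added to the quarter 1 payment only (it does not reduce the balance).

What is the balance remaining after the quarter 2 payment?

Quarter 1: $10,223.73 +$255.59 interest = $10,479.32; pay $2,443.29 (+ $60.00 fee) → $8,036.03
Quarter 2: $8,036.03 +$255.59 interest = $8,291.62; pay $2,443.29 → $5,848.33

$5,848.33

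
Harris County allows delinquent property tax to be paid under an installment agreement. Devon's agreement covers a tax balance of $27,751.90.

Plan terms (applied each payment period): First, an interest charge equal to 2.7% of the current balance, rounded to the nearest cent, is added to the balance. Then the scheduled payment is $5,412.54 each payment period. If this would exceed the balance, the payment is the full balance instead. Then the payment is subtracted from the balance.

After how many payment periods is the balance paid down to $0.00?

6

Payment period 1: $27,751.90 +$749.30 interest = $28,501.20; pay $5,412.54 → $23,088.66
Payment period 2: $23,088.66 +$623.39 interest = $23,712.05; pay $5,412.54 → $18,299.51
Payment period 3: $18,299.51 +$494.09 interest = $18,793.60; pay $5,412.54 → $13,381.06
Payment period 4: $13,381.06 +$361.29 interest = $13,742.35; pay $5,412.54 → $8,329.81
Payment period 5: $8,329.81 +$224.90 interest = $8,554.71; pay $5,412.54 → $3,142.17
Payment period 6: $3,142.17 +$84.84 interest = $3,227.01; pay $3,227.01 → $0.00
Balance reaches $0.00 in payment period 6.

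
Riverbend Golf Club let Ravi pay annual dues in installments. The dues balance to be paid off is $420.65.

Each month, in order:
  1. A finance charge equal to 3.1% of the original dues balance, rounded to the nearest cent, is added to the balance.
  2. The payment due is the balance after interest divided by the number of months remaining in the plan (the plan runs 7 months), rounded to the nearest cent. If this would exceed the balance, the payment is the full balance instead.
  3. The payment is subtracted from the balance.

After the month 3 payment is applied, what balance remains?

Month 1: $420.65 +$13.04 interest = $433.69; pay $61.96 → $371.73
Month 2: $371.73 +$13.04 interest = $384.77; pay $64.13 → $320.64
Month 3: $320.64 +$13.04 interest = $333.68; pay $66.74 → $266.94

$266.94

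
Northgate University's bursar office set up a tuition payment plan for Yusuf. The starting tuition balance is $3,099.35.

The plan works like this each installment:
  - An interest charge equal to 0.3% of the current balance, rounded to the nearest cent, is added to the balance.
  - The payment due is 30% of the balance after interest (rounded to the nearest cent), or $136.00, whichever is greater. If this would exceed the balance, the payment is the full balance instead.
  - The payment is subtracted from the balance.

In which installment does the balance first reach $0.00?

Installment 1: opening $3,099.35; interest $9.30 → $3,108.65; payment $932.60; balance $2,176.05
Installment 2: opening $2,176.05; interest $6.53 → $2,182.58; payment $654.77; balance $1,527.81
Installment 3: opening $1,527.81; interest $4.58 → $1,532.39; payment $459.72; balance $1,072.67
Installment 4: opening $1,072.67; interest $3.22 → $1,075.89; payment $322.77; balance $753.12
Installment 5: opening $753.12; interest $2.26 → $755.38; payment $226.61; balance $528.77
Installment 6: opening $528.77; interest $1.59 → $530.36; payment $159.11; balance $371.25
Installment 7: opening $371.25; interest $1.11 → $372.36; payment $136.00; balance $236.36
Installment 8: opening $236.36; interest $0.71 → $237.07; payment $136.00; balance $101.07
Installment 9: opening $101.07; interest $0.30 → $101.37; payment $101.37; balance $0.00
Balance reaches $0.00 in installment 9.

9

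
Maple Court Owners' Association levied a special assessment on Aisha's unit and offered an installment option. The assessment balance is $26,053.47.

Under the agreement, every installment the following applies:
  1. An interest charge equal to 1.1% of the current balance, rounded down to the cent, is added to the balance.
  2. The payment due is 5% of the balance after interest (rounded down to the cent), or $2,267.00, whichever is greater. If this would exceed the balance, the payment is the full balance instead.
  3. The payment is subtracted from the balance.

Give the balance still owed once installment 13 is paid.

$0.00

Installment 1: opening $26,053.47; interest $286.58 → $26,340.05; payment $2,267.00; balance $24,073.05
Installment 2: opening $24,073.05; interest $264.80 → $24,337.85; payment $2,267.00; balance $22,070.85
Installment 3: opening $22,070.85; interest $242.77 → $22,313.62; payment $2,267.00; balance $20,046.62
Installment 4: opening $20,046.62; interest $220.51 → $20,267.13; payment $2,267.00; balance $18,000.13
Installment 5: opening $18,000.13; interest $198.00 → $18,198.13; payment $2,267.00; balance $15,931.13
Installment 6: opening $15,931.13; interest $175.24 → $16,106.37; payment $2,267.00; balance $13,839.37
Installment 7: opening $13,839.37; interest $152.23 → $13,991.60; payment $2,267.00; balance $11,724.60
Installment 8: opening $11,724.60; interest $128.97 → $11,853.57; payment $2,267.00; balance $9,586.57
Installment 9: opening $9,586.57; interest $105.45 → $9,692.02; payment $2,267.00; balance $7,425.02
Installment 10: opening $7,425.02; interest $81.67 → $7,506.69; payment $2,267.00; balance $5,239.69
Installment 11: opening $5,239.69; interest $57.63 → $5,297.32; payment $2,267.00; balance $3,030.32
Installment 12: opening $3,030.32; interest $33.33 → $3,063.65; payment $2,267.00; balance $796.65
Installment 13: opening $796.65; interest $8.76 → $805.41; payment $805.41; balance $0.00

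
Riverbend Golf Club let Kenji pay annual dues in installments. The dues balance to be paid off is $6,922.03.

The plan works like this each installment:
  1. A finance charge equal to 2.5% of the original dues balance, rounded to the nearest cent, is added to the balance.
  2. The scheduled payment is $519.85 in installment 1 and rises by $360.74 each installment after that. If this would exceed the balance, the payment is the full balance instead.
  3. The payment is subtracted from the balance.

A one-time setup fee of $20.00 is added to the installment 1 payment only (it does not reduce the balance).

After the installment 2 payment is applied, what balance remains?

$5,867.69

Installment 1: $6,922.03 +$173.05 interest = $7,095.08; pay $519.85 (+ $20.00 fee) → $6,575.23
Installment 2: $6,575.23 +$173.05 interest = $6,748.28; pay $880.59 → $5,867.69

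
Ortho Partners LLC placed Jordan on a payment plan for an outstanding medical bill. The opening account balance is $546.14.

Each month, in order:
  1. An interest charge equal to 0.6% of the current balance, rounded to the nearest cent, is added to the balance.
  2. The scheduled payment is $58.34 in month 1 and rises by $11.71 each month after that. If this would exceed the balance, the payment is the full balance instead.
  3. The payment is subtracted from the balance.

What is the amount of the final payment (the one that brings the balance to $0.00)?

$33.91

Month 1: $546.14 +$3.28 interest = $549.42; pay $58.34 → $491.08
Month 2: $491.08 +$2.95 interest = $494.03; pay $70.05 → $423.98
Month 3: $423.98 +$2.54 interest = $426.52; pay $81.76 → $344.76
Month 4: $344.76 +$2.07 interest = $346.83; pay $93.47 → $253.36
Month 5: $253.36 +$1.52 interest = $254.88; pay $105.18 → $149.70
Month 6: $149.70 +$0.90 interest = $150.60; pay $116.89 → $33.71
Month 7: $33.71 +$0.20 interest = $33.91; pay $33.91 → $0.00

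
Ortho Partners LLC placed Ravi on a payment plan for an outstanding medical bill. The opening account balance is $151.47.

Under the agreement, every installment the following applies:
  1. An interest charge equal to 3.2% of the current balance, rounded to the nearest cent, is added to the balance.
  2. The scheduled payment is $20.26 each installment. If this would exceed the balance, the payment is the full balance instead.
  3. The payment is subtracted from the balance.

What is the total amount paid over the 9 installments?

$175.94

Installment 1: opening $151.47; interest $4.85 → $156.32; payment $20.26; balance $136.06
Installment 2: opening $136.06; interest $4.35 → $140.41; payment $20.26; balance $120.15
Installment 3: opening $120.15; interest $3.84 → $123.99; payment $20.26; balance $103.73
Installment 4: opening $103.73; interest $3.32 → $107.05; payment $20.26; balance $86.79
Installment 5: opening $86.79; interest $2.78 → $89.57; payment $20.26; balance $69.31
Installment 6: opening $69.31; interest $2.22 → $71.53; payment $20.26; balance $51.27
Installment 7: opening $51.27; interest $1.64 → $52.91; payment $20.26; balance $32.65
Installment 8: opening $32.65; interest $1.04 → $33.69; payment $20.26; balance $13.43
Installment 9: opening $13.43; interest $0.43 → $13.86; payment $13.86; balance $0.00
Total paid: $175.94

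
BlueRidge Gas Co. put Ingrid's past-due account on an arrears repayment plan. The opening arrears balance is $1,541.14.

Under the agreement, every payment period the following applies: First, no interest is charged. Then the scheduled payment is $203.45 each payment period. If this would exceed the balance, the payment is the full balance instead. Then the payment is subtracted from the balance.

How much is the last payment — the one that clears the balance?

# | Opening | Payment | End bal
1 | $1,541.14 | $203.45 | $1,337.69
2 | $1,337.69 | $203.45 | $1,134.24
3 | $1,134.24 | $203.45 | $930.79
4 | $930.79 | $203.45 | $727.34
5 | $727.34 | $203.45 | $523.89
6 | $523.89 | $203.45 | $320.44
7 | $320.44 | $203.45 | $116.99
8 | $116.99 | $116.99 | $0.00

$116.99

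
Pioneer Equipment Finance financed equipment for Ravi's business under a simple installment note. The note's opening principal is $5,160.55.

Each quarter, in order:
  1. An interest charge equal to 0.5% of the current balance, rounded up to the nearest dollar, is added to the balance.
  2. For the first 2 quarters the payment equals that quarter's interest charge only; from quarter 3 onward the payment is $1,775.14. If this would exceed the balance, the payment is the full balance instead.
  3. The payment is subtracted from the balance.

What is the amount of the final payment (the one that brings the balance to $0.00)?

Quarter 1: opening $5,160.55; interest $26.00 → $5,186.55; payment $26.00; balance $5,160.55
Quarter 2: opening $5,160.55; interest $26.00 → $5,186.55; payment $26.00; balance $5,160.55
Quarter 3: opening $5,160.55; interest $26.00 → $5,186.55; payment $1,775.14; balance $3,411.41
Quarter 4: opening $3,411.41; interest $18.00 → $3,429.41; payment $1,775.14; balance $1,654.27
Quarter 5: opening $1,654.27; interest $9.00 → $1,663.27; payment $1,663.27; balance $0.00

$1,663.27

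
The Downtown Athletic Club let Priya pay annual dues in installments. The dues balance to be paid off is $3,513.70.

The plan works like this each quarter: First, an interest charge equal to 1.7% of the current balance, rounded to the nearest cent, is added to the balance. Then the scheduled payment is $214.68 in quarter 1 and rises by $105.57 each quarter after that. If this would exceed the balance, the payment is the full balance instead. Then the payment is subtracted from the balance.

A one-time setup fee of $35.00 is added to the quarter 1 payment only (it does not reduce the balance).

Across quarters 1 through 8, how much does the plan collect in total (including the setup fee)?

$3,847.57

# | Opening | Interest | Payment | Fee | End bal
1 | $3,513.70 | $59.73 | $214.68 | $35.00 | $3,358.75
2 | $3,358.75 | $57.10 | $320.25 | — | $3,095.60
3 | $3,095.60 | $52.63 | $425.82 | — | $2,722.41
4 | $2,722.41 | $46.28 | $531.39 | — | $2,237.30
5 | $2,237.30 | $38.03 | $636.96 | — | $1,638.37
6 | $1,638.37 | $27.85 | $742.53 | — | $923.69
7 | $923.69 | $15.70 | $848.10 | — | $91.29
8 | $91.29 | $1.55 | $92.84 | — | $0.00
Total paid: $3,847.57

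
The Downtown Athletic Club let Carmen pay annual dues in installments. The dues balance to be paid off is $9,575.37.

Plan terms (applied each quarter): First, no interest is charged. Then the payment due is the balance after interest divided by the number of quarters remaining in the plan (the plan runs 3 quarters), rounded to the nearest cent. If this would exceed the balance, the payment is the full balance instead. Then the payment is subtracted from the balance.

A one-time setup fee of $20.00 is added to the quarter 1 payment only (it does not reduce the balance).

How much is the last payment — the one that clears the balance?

Quarter 1: opening $9,575.37; payment $3,191.79 (+ $20.00 fee); balance $6,383.58
Quarter 2: opening $6,383.58; payment $3,191.79; balance $3,191.79
Quarter 3: opening $3,191.79; payment $3,191.79; balance $0.00

$3,191.79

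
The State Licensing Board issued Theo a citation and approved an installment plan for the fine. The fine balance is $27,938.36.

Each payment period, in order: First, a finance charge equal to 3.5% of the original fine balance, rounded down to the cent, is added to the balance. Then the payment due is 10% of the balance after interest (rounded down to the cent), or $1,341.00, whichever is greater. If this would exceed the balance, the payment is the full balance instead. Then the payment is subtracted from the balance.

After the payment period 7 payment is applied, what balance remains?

Payment period 1: $27,938.36 +$977.84 interest = $28,916.20; pay $2,891.62 → $26,024.58
Payment period 2: $26,024.58 +$977.84 interest = $27,002.42; pay $2,700.24 → $24,302.18
Payment period 3: $24,302.18 +$977.84 interest = $25,280.02; pay $2,528.00 → $22,752.02
Payment period 4: $22,752.02 +$977.84 interest = $23,729.86; pay $2,372.98 → $21,356.88
Payment period 5: $21,356.88 +$977.84 interest = $22,334.72; pay $2,233.47 → $20,101.25
Payment period 6: $20,101.25 +$977.84 interest = $21,079.09; pay $2,107.90 → $18,971.19
Payment period 7: $18,971.19 +$977.84 interest = $19,949.03; pay $1,994.90 → $17,954.13

$17,954.13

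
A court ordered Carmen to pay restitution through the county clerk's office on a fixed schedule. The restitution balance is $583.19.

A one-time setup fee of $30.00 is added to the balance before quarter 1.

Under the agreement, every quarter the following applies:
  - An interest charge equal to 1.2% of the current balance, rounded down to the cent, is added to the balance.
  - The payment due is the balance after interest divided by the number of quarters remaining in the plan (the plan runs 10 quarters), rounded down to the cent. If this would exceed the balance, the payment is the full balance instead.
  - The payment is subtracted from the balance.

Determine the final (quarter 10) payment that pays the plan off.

$69.08

Quarter 1: $613.19 +$7.35 interest = $620.54; pay $62.05 → $558.49
Quarter 2: $558.49 +$6.70 interest = $565.19; pay $62.79 → $502.40
Quarter 3: $502.40 +$6.02 interest = $508.42; pay $63.55 → $444.87
Quarter 4: $444.87 +$5.33 interest = $450.20; pay $64.31 → $385.89
Quarter 5: $385.89 +$4.63 interest = $390.52; pay $65.08 → $325.44
Quarter 6: $325.44 +$3.90 interest = $329.34; pay $65.86 → $263.48
Quarter 7: $263.48 +$3.16 interest = $266.64; pay $66.66 → $199.98
Quarter 8: $199.98 +$2.39 interest = $202.37; pay $67.45 → $134.92
Quarter 9: $134.92 +$1.61 interest = $136.53; pay $68.26 → $68.27
Quarter 10: $68.27 +$0.81 interest = $69.08; pay $69.08 → $0.00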